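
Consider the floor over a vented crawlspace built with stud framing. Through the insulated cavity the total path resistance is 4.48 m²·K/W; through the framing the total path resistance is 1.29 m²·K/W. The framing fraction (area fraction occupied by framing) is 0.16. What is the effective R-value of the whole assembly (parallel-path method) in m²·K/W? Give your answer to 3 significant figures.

U_eff = 0.84/4.48 + 0.16/1.29 = 0.1875 + 0.124 = 0.3115
R_eff = 1/U_eff = 3.21 m²·K/W

3.21 m²·K/W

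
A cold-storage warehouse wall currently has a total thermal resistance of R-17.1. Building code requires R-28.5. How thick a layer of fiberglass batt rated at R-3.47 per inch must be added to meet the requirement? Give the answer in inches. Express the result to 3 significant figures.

ΔR = 28.5 − 17.1 = 11.4 ft²·°F·h/BTU
L = ΔR / (R/in) = 11.4/3.47 = 3.285 in

3.29 in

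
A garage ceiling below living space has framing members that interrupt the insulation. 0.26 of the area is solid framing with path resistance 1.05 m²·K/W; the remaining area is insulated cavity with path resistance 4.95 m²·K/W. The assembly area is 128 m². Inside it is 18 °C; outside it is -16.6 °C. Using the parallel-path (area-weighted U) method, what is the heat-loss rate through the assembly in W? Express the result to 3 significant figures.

U_eff = 0.74/4.95 + 0.26/1.05 = 0.1495 + 0.2476 = 0.3971
R_eff = 1/U_eff = 2.518 m²·K/W
Q = 128 × (18 − (-16.6)) / 2.518 = 1759 W

1760 W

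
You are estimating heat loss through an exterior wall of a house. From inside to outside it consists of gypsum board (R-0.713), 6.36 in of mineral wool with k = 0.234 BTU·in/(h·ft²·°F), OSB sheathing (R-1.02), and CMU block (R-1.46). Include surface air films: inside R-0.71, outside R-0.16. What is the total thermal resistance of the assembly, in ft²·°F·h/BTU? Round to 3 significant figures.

31.2 ft²·°F·h/BTU

6.36/0.234 = 27.18
R_total = 0.71 + 0.713 + 27.18 + 1.02 + 1.46 + 0.16 = 31.24 ft²·°F·h/BTU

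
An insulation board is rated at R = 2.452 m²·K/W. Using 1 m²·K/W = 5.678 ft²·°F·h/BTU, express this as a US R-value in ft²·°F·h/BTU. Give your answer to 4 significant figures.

13.92 ft²·°F·h/BTU

R_US = 2.452 × 5.678 = 13.922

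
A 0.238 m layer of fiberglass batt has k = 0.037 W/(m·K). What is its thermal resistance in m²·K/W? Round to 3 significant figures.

6.43 m²·K/W

R = L/k = 0.238/0.037 = 6.432 m²·K/W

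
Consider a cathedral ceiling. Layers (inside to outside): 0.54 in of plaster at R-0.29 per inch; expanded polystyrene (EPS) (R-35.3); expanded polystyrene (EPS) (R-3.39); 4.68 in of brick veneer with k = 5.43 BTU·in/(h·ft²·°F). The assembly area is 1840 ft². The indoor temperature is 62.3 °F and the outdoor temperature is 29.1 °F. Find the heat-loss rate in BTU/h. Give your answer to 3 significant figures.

0.54 × 0.29 = 0.1566
4.68/5.43 = 0.8619
R_total = 0.1566 + 35.3 + 3.39 + 0.8619 = 39.71 ft²·°F·h/BTU
Q = A·ΔT/R = 1840 × (62.3 − 29.1) / 39.71 = 1538 BTU/h

1540 BTU/h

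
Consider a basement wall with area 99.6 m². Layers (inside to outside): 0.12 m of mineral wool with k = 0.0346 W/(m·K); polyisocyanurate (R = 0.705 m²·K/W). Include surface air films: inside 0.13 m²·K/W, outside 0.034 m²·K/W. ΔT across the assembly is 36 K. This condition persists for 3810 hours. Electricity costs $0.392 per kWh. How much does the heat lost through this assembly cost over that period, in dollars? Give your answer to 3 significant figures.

0.12/0.0346 = 3.468
R_total = 0.13 + 3.468 + 0.705 + 0.034 = 4.337 m²·K/W
Q = 99.6 × 36 / 4.337 = 826.7 W
E = 826.7 W × 3810 h / 1000 = 3150 kWh
Cost = 3150 × 0.392 = $1235

1230 dollars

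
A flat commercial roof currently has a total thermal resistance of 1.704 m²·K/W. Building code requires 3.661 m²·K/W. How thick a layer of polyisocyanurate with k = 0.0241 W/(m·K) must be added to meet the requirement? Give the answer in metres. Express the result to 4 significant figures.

0.04716 m

ΔR = 3.661 − 1.704 = 1.957 m²·K/W
L = ΔR × k = 1.957 × 0.0241 = 0.047164 m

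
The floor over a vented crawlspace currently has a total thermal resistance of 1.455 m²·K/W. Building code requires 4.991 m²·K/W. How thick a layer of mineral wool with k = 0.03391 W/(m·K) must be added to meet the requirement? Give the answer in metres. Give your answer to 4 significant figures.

0.1199 m

ΔR = 4.991 − 1.455 = 3.536 m²·K/W
L = ΔR × k = 3.536 × 0.03391 = 0.11991 m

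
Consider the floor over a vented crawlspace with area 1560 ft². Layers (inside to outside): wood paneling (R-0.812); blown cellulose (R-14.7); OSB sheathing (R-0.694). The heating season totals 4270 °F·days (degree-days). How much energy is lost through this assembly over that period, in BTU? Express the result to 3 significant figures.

9860000 BTU

R_total = 0.812 + 14.7 + 0.694 = 16.21 ft²·°F·h/BTU
E = A × HDD × 24 / R = 1560 × 4270 × 24 / 16.21 = 9865000 BTU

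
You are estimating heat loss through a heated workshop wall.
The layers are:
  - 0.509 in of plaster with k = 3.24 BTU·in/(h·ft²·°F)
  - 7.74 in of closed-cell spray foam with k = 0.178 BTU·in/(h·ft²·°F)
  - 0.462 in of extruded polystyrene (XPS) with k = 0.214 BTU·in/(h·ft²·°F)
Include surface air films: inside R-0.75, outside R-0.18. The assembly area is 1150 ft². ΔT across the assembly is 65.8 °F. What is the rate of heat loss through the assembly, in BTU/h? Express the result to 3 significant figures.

1620 BTU/h

0.509/3.24 = 0.1571
7.74/0.178 = 43.48
0.462/0.214 = 2.159
R_total = 0.75 + 0.1571 + 43.48 + 2.159 + 0.18 = 46.73 ft²·°F·h/BTU
Q = A·ΔT/R = 1150 × 65.8 / 46.73 = 1619 BTU/h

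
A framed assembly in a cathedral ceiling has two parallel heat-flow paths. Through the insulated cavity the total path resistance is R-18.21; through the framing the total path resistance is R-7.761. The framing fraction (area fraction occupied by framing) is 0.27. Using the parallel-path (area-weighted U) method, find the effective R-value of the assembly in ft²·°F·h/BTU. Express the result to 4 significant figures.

U_eff = 0.73/18.21 + 0.27/7.761 = 0.040088 + 0.034789 = 0.074877
R_eff = 1/U_eff = 13.355 ft²·°F·h/BTU

13.36 ft²·°F·h/BTU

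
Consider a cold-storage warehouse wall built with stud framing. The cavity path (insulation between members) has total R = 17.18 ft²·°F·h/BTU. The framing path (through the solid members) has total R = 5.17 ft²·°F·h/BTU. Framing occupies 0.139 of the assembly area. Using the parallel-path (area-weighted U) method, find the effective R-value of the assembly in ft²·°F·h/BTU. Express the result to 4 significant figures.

12.99 ft²·°F·h/BTU

U_eff = 0.861/17.18 + 0.139/5.17 = 0.050116 + 0.026886 = 0.077002
R_eff = 1/U_eff = 12.987 ft²·°F·h/BTU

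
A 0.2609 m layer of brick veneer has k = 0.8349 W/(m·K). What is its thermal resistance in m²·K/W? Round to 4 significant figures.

0.3125 m²·K/W

R = L/k = 0.2609/0.8349 = 0.31249 m²·K/W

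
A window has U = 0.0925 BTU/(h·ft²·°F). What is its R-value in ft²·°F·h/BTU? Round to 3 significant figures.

10.8 ft²·°F·h/BTU

R = 1/U = 1/0.0925 = 10.81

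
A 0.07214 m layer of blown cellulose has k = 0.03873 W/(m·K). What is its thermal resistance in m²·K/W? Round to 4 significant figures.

R = L/k = 0.07214/0.03873 = 1.8626 m²·K/W

1.863 m²·K/W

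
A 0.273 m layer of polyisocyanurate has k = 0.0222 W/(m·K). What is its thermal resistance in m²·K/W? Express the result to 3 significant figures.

12.3 m²·K/W

R = L/k = 0.273/0.0222 = 12.3 m²·K/W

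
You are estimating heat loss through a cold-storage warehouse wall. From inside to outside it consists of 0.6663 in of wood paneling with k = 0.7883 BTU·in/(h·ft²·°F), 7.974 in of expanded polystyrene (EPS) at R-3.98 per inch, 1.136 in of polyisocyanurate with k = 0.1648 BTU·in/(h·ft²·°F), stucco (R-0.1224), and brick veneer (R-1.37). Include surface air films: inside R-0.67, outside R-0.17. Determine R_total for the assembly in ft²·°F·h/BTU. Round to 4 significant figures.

41.81 ft²·°F·h/BTU

0.6663/0.7883 = 0.84524
7.974 × 3.98 = 31.737
1.136/0.1648 = 6.8932
R_total = 0.67 + 0.84524 + 31.737 + 6.8932 + 0.1224 + 1.37 + 0.17 = 41.807 ft²·°F·h/BTU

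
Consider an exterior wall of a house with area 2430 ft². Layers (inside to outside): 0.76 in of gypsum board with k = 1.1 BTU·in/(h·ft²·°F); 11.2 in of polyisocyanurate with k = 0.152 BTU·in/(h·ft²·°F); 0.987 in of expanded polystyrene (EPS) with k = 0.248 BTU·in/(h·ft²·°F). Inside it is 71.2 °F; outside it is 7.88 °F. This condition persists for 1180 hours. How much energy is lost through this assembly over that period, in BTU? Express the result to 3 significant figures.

0.76/1.1 = 0.6909
11.2/0.152 = 73.68
0.987/0.248 = 3.98
R_total = 0.6909 + 73.68 + 3.98 = 78.35 ft²·°F·h/BTU
Q = 2430 × (71.2 − 7.88) / 78.35 = 1964 BTU/h
E = 1964 × 1180 = 2317000 BTU

2320000 BTU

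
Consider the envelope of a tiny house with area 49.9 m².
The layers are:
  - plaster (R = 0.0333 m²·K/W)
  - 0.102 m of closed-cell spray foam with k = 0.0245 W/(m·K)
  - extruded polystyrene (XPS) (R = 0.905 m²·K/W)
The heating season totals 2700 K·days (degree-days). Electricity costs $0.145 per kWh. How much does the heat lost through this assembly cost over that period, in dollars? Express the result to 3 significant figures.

0.102/0.0245 = 4.163
R_total = 0.0333 + 4.163 + 0.905 = 5.102 m²·K/W
E = A × HDD × 24 / R / 1000 = 49.9 × 2700 × 24 / 5.102 / 1000 = 633.8 kWh
Cost = 633.8 × 0.145 = $91.91

91.9 dollars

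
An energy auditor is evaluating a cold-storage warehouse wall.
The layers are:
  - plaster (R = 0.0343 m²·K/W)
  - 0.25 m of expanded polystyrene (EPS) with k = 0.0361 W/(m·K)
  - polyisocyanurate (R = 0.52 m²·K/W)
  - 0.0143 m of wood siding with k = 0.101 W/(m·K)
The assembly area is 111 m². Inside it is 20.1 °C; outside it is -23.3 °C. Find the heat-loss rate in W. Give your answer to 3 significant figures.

0.25/0.0361 = 6.925
0.0143/0.101 = 0.1416
R_total = 0.0343 + 6.925 + 0.52 + 0.1416 = 7.621 m²·K/W
Q = A·ΔT/R = 111 × (20.1 − (-23.3)) / 7.621 = 632.1 W

632 W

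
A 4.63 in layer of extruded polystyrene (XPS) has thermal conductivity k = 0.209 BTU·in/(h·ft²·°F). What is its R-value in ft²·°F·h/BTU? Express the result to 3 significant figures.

R = L/k = 4.63/0.209 = 22.15 ft²·°F·h/BTU

22.2 ft²·°F·h/BTU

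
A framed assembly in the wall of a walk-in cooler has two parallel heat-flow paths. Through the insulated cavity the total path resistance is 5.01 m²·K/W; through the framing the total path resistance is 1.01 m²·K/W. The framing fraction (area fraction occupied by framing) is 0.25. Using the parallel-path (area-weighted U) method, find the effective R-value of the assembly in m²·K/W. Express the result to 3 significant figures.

U_eff = 0.75/5.01 + 0.25/1.01 = 0.1497 + 0.2475 = 0.3972
R_eff = 1/U_eff = 2.517 m²·K/W

2.52 m²·K/W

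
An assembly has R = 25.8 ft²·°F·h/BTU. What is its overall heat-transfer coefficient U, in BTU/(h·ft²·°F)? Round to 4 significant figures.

U = 1/R = 1/25.8 = 0.03876

0.03876 BTU/(h·ft²·°F)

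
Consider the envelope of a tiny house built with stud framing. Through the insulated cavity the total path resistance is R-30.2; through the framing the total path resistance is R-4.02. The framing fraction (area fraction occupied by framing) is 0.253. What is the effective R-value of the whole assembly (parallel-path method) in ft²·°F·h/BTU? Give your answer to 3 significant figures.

11.4 ft²·°F·h/BTU

U_eff = 0.747/30.2 + 0.253/4.02 = 0.02474 + 0.06294 = 0.08767
R_eff = 1/U_eff = 11.41 ft²·°F·h/BTU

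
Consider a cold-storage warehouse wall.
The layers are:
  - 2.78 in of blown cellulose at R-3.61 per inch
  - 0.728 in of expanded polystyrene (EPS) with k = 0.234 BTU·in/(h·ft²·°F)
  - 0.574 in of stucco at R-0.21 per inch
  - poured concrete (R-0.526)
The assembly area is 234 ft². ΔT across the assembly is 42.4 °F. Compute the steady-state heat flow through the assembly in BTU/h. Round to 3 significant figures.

2.78 × 3.61 = 10.04
0.728/0.234 = 3.111
0.574 × 0.21 = 0.1205
R_total = 10.04 + 3.111 + 0.1205 + 0.526 = 13.79 ft²·°F·h/BTU
Q = A·ΔT/R = 234 × 42.4 / 13.79 = 719.3 BTU/h

719 BTU/h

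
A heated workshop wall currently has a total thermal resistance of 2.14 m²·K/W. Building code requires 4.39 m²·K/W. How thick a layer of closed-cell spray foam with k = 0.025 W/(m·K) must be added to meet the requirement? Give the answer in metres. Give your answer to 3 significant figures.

ΔR = 4.39 − 2.14 = 2.25 m²·K/W
L = ΔR × k = 2.25 × 0.025 = 0.05625 m

0.0562 m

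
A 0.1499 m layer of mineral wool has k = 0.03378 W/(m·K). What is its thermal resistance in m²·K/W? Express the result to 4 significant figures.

R = L/k = 0.1499/0.03378 = 4.4375 m²·K/W

4.438 m²·K/W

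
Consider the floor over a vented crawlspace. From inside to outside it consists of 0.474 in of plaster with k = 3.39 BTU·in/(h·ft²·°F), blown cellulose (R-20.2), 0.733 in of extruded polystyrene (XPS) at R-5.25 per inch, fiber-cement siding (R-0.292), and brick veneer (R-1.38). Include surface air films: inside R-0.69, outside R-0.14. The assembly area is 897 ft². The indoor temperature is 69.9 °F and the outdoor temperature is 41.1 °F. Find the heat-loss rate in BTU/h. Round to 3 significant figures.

0.474/3.39 = 0.1398
0.733 × 5.25 = 3.848
R_total = 0.69 + 0.1398 + 20.2 + 3.848 + 0.292 + 1.38 + 0.14 = 26.69 ft²·°F·h/BTU
Q = A·ΔT/R = 897 × (69.9 − 41.1) / 26.69 = 967.9 BTU/h

968 BTU/h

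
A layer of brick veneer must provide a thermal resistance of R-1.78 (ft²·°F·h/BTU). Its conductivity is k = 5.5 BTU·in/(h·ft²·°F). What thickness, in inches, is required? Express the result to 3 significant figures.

9.79 in

L = R × k = 1.78 × 5.5 = 9.79 in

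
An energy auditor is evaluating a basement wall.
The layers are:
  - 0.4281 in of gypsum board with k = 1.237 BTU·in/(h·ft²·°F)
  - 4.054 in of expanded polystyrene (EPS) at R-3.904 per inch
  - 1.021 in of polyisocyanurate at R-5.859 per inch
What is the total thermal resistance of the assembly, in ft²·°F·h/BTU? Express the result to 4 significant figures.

0.4281/1.237 = 0.34608
4.054 × 3.904 = 15.827
1.021 × 5.859 = 5.982
R_total = 0.34608 + 15.827 + 5.982 = 22.155 ft²·°F·h/BTU

22.15 ft²·°F·h/BTU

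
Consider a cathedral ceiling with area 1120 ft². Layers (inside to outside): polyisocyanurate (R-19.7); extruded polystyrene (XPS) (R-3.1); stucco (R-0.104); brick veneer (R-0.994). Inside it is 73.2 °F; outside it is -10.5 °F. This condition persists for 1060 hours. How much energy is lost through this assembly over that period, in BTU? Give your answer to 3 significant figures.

R_total = 19.7 + 3.1 + 0.104 + 0.994 = 23.9 ft²·°F·h/BTU
Q = 1120 × (73.2 − (-10.5)) / 23.9 = 3923 BTU/h
E = 3923 × 1060 = 4158000 BTU

4160000 BTU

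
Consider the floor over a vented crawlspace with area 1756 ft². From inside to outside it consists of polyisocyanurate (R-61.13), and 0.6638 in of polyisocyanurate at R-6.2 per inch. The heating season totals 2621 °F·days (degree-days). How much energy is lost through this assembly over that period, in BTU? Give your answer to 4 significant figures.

1693000 BTU

0.6638 × 6.2 = 4.1156
R_total = 61.13 + 4.1156 = 65.246 ft²·°F·h/BTU
E = A × HDD × 24 / R = 1756 × 2621 × 24 / 65.246 = 1693000 BTU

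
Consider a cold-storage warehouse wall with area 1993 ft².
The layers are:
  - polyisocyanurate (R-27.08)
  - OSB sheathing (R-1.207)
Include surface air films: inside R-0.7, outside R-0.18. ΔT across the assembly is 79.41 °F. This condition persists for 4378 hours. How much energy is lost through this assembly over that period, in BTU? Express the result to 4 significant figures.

R_total = 0.7 + 27.08 + 1.207 + 0.18 = 29.167 ft²·°F·h/BTU
Q = 1993 × 79.41 / 29.167 = 5426.1 BTU/h
E = 5426.1 × 4378 = 23756000 BTU

23760000 BTU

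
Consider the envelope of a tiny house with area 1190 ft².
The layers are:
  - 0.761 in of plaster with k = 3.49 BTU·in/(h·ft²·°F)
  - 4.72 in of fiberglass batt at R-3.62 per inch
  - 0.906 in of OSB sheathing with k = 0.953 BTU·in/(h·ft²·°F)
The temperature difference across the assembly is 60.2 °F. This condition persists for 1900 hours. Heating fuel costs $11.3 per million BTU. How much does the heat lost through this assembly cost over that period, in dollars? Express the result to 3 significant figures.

0.761/3.49 = 0.2181
4.72 × 3.62 = 17.09
0.906/0.953 = 0.9507
R_total = 0.2181 + 17.09 + 0.9507 = 18.26 ft²·°F·h/BTU
Q = 1190 × 60.2 / 18.26 = 3924 BTU/h
E = 3924 × 1900 = 7456000 BTU
Cost = 7456000/10⁶ × 11.3 = $84.25

84.3 dollars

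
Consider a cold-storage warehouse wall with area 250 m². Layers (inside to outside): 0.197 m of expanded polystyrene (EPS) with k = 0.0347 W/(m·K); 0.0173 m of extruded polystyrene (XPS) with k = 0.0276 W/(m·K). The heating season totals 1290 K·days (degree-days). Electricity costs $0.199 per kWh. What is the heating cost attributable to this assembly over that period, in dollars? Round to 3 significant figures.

0.197/0.0347 = 5.677
0.0173/0.0276 = 0.6268
R_total = 5.677 + 0.6268 = 6.304 m²·K/W
E = A × HDD × 24 / R / 1000 = 250 × 1290 × 24 / 6.304 / 1000 = 1228 kWh
Cost = 1228 × 0.199 = $244.3

244 dollars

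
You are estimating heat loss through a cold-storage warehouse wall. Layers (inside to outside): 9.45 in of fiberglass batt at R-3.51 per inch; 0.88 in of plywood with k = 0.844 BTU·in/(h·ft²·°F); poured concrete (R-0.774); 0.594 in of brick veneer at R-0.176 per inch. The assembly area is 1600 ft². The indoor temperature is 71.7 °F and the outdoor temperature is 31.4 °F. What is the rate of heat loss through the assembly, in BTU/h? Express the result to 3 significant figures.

1840 BTU/h

9.45 × 3.51 = 33.17
0.88/0.844 = 1.043
0.594 × 0.176 = 0.1045
R_total = 33.17 + 1.043 + 0.774 + 0.1045 = 35.09 ft²·°F·h/BTU
Q = A·ΔT/R = 1600 × (71.7 − 31.4) / 35.09 = 1838 BTU/h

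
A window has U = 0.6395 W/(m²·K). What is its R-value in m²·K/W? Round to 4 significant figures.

R = 1/U = 1/0.6395 = 1.5637

1.564 m²·K/W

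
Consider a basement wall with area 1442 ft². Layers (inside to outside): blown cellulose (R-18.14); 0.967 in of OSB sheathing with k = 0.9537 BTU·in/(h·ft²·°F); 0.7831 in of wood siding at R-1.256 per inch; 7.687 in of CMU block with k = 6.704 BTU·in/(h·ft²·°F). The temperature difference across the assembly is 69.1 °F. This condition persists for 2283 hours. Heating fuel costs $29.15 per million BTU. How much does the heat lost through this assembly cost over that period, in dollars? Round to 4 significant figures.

311.6 dollars

0.967/0.9537 = 1.0139
0.7831 × 1.256 = 0.98357
7.687/6.704 = 1.1466
R_total = 18.14 + 1.0139 + 0.98357 + 1.1466 = 21.284 ft²·°F·h/BTU
Q = 1442 × 69.1 / 21.284 = 4681.5 BTU/h
E = 4681.5 × 2283 = 10688000 BTU
Cost = 10688000/10⁶ × 29.15 = $311.55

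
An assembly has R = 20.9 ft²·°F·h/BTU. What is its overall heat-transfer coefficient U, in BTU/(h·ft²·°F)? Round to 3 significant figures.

U = 1/R = 1/20.9 = 0.04785

0.0478 BTU/(h·ft²·°F)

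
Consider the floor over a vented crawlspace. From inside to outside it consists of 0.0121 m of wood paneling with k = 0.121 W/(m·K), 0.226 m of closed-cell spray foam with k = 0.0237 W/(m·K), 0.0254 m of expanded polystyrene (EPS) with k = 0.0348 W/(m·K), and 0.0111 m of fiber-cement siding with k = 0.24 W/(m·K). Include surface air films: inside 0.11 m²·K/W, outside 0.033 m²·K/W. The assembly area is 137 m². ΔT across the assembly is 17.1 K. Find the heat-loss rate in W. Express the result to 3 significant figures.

222 W

0.0121/0.121 = 0.1
0.226/0.0237 = 9.536
0.0254/0.0348 = 0.7299
0.0111/0.24 = 0.04625
R_total = 0.11 + 0.1 + 9.536 + 0.7299 + 0.04625 + 0.033 = 10.56 m²·K/W
Q = A·ΔT/R = 137 × 17.1 / 10.56 = 222 W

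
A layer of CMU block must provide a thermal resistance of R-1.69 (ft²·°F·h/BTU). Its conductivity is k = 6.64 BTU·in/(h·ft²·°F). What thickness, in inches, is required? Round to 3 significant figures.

11.2 in

L = R × k = 1.69 × 6.64 = 11.22 in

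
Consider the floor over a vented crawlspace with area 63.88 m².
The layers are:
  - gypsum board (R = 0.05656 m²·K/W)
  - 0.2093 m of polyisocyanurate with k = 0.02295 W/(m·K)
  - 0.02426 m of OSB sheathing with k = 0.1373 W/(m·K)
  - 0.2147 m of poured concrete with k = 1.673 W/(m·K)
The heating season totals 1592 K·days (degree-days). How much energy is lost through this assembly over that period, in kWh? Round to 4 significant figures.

257.4 kWh

0.2093/0.02295 = 9.1198
0.02426/0.1373 = 0.17669
0.2147/1.673 = 0.12833
R_total = 0.05656 + 9.1198 + 0.17669 + 0.12833 = 9.4814 m²·K/W
E = A × HDD × 24 / R / 1000 = 63.88 × 1592 × 24 / 9.4814 / 1000 = 257.42 kWh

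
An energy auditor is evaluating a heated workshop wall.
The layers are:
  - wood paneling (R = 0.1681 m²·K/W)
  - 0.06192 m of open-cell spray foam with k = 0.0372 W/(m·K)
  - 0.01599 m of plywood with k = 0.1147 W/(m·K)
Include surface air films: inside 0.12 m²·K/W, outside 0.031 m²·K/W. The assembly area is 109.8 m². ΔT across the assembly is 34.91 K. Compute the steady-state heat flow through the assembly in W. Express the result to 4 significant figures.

0.06192/0.0372 = 1.6645
0.01599/0.1147 = 0.13941
R_total = 0.12 + 0.1681 + 1.6645 + 0.13941 + 0.031 = 2.123 m²·K/W
Q = A·ΔT/R = 109.8 × 34.91 / 2.123 = 1805.5 W

1805 W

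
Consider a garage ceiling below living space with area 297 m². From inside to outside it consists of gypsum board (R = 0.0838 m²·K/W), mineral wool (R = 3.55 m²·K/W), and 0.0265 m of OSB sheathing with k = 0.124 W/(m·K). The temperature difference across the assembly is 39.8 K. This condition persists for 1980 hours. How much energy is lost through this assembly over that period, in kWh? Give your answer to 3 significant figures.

0.0265/0.124 = 0.2137
R_total = 0.0838 + 3.55 + 0.2137 = 3.848 m²·K/W
Q = 297 × 39.8 / 3.848 = 3072 W
E = 3072 W × 1980 h / 1000 = 6083 kWh

6080 kWh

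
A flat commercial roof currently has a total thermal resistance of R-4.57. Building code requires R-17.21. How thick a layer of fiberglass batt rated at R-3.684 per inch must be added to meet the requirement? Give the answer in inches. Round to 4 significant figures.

ΔR = 17.21 − 4.57 = 12.64 ft²·°F·h/BTU
L = ΔR / (R/in) = 12.64/3.684 = 3.4311 in

3.431 in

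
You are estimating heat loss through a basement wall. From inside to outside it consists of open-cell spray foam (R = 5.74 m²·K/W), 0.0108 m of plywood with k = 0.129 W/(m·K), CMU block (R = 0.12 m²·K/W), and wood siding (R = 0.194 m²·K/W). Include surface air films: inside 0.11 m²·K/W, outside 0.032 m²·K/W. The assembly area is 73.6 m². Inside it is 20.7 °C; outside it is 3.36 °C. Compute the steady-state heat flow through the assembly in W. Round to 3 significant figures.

203 W

0.0108/0.129 = 0.08372
R_total = 0.11 + 5.74 + 0.08372 + 0.12 + 0.194 + 0.032 = 6.28 m²·K/W
Q = A·ΔT/R = 73.6 × (20.7 − 3.36) / 6.28 = 203.2 W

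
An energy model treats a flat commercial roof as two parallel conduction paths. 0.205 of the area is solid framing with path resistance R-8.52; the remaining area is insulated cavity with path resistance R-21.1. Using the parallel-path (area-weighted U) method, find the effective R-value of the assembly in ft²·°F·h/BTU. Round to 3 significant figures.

16.2 ft²·°F·h/BTU

U_eff = 0.795/21.1 + 0.205/8.52 = 0.03768 + 0.02406 = 0.06174
R_eff = 1/U_eff = 16.2 ft²·°F·h/BTU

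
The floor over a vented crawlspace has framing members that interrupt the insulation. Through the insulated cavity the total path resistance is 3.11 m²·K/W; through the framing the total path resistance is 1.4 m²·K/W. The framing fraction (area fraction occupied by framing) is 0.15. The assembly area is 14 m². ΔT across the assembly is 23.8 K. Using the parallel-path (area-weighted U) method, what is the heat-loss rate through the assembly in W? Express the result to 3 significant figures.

U_eff = 0.85/3.11 + 0.15/1.4 = 0.2733 + 0.1071 = 0.3805
R_eff = 1/U_eff = 2.628 m²·K/W
Q = 14 × 23.8 / 2.628 = 126.8 W

127 W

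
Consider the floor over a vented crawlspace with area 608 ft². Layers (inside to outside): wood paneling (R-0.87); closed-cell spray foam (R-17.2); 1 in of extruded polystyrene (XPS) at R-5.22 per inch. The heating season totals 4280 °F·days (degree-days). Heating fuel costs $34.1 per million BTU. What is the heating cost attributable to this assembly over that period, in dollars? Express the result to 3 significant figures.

91.4 dollars

1 × 5.22 = 5.22
R_total = 0.87 + 17.2 + 5.22 = 23.29 ft²·°F·h/BTU
E = A × HDD × 24 / R = 608 × 4280 × 24 / 23.29 = 2682000 BTU
Cost = 2682000/10⁶ × 34.1 = $91.44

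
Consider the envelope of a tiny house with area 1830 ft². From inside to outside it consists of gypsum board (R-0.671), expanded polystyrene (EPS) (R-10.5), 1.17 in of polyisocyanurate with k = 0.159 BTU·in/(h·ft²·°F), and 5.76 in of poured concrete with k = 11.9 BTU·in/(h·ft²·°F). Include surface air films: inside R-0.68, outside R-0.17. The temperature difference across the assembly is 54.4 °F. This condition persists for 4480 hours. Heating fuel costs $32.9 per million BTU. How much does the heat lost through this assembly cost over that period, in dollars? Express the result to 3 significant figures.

1.17/0.159 = 7.358
5.76/11.9 = 0.484
R_total = 0.68 + 0.671 + 10.5 + 7.358 + 0.484 + 0.17 = 19.86 ft²·°F·h/BTU
Q = 1830 × 54.4 / 19.86 = 5012 BTU/h
E = 5012 × 4480 = 22450000 BTU
Cost = 22450000/10⁶ × 32.9 = $738.7

739 dollars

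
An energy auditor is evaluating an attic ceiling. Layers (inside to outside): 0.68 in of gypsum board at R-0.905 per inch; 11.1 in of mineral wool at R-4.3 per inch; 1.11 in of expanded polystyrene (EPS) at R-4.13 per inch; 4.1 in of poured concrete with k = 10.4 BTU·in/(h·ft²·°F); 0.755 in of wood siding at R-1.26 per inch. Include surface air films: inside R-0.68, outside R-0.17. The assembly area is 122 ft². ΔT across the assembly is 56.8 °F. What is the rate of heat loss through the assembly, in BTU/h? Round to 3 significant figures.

126 BTU/h

0.68 × 0.905 = 0.6154
11.1 × 4.3 = 47.73
1.11 × 4.13 = 4.584
4.1/10.4 = 0.3942
0.755 × 1.26 = 0.9513
R_total = 0.68 + 0.6154 + 47.73 + 4.584 + 0.3942 + 0.9513 + 0.17 = 55.13 ft²·°F·h/BTU
Q = A·ΔT/R = 122 × 56.8 / 55.13 = 125.7 BTU/h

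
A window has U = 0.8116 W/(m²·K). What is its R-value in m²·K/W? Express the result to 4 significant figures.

1.232 m²·K/W

R = 1/U = 1/0.8116 = 1.2321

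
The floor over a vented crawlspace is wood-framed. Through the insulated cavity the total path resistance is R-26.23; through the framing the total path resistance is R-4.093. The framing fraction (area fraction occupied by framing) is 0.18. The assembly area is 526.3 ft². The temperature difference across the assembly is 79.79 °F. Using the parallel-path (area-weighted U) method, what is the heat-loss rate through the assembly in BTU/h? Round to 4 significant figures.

U_eff = 0.82/26.23 + 0.18/4.093 = 0.031262 + 0.043978 = 0.075239
R_eff = 1/U_eff = 13.291 ft²·°F·h/BTU
Q = 526.3 × 79.79 / 13.291 = 3159.6 BTU/h

3160 BTU/h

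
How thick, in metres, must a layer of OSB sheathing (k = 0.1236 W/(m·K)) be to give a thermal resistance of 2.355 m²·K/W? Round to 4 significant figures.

0.2911 m

L = R·k = 2.355 × 0.1236 = 0.29108 m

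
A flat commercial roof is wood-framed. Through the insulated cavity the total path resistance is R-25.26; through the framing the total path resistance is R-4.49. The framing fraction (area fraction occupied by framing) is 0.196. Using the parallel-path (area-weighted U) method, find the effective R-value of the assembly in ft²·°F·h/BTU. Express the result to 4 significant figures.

U_eff = 0.804/25.26 + 0.196/4.49 = 0.031829 + 0.043653 = 0.075482
R_eff = 1/U_eff = 13.248 ft²·°F·h/BTU

13.25 ft²·°F·h/BTU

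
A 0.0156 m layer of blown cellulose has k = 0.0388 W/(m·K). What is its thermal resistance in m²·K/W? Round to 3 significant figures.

0.402 m²·K/W

R = L/k = 0.0156/0.0388 = 0.4021 m²·K/W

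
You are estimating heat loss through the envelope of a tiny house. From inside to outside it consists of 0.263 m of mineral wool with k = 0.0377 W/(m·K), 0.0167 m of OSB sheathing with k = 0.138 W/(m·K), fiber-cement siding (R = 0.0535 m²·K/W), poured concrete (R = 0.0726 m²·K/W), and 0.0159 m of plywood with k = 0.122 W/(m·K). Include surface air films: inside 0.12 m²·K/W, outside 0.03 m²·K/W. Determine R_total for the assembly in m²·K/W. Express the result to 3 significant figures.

0.263/0.0377 = 6.976
0.0167/0.138 = 0.121
0.0159/0.122 = 0.1303
R_total = 0.12 + 6.976 + 0.121 + 0.0535 + 0.0726 + 0.1303 + 0.03 = 7.504 m²·K/W

7.50 m²·K/W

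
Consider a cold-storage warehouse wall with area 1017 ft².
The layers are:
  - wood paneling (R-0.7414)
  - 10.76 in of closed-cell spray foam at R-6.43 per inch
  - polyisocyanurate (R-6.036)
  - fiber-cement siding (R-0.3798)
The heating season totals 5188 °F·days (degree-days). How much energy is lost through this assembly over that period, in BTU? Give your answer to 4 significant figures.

10.76 × 6.43 = 69.187
R_total = 0.7414 + 69.187 + 6.036 + 0.3798 = 76.344 ft²·°F·h/BTU
E = A × HDD × 24 / R = 1017 × 5188 × 24 / 76.344 = 1658700 BTU

1659000 BTU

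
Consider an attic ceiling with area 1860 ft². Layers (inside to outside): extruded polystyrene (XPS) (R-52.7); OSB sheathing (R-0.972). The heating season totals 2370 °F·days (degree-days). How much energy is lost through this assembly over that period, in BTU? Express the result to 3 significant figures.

1970000 BTU

R_total = 52.7 + 0.972 = 53.67 ft²·°F·h/BTU
E = A × HDD × 24 / R = 1860 × 2370 × 24 / 53.67 = 1971000 BTU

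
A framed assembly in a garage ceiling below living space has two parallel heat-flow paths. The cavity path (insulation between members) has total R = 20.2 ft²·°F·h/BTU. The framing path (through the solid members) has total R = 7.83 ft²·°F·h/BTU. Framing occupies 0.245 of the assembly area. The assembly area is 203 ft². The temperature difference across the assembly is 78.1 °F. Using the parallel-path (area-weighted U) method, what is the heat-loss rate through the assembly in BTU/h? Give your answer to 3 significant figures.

1090 BTU/h

U_eff = 0.755/20.2 + 0.245/7.83 = 0.03738 + 0.03129 = 0.06867
R_eff = 1/U_eff = 14.56 ft²·°F·h/BTU
Q = 203 × 78.1 / 14.56 = 1089 BTU/h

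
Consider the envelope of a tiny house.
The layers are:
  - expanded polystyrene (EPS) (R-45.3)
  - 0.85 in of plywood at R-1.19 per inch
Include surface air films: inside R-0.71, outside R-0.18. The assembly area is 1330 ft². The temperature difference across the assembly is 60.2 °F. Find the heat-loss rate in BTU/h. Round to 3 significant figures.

1700 BTU/h

0.85 × 1.19 = 1.011
R_total = 0.71 + 45.3 + 1.011 + 0.18 = 47.2 ft²·°F·h/BTU
Q = A·ΔT/R = 1330 × 60.2 / 47.2 = 1696 BTU/h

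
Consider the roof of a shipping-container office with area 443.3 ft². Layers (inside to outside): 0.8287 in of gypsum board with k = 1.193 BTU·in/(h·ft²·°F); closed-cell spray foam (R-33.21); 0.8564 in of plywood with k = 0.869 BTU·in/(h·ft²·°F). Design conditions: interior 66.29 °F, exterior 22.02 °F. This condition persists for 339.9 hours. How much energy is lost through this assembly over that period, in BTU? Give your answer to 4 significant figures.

0.8287/1.193 = 0.69464
0.8564/0.869 = 0.9855
R_total = 0.69464 + 33.21 + 0.9855 = 34.89 ft²·°F·h/BTU
Q = 443.3 × (66.29 − 22.02) / 34.89 = 562.48 BTU/h
E = 562.48 × 339.9 = 191190 BTU

191200 BTU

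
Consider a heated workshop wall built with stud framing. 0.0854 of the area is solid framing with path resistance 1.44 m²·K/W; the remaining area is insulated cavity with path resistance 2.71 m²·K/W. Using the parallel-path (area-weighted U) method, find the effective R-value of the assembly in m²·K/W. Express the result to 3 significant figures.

2.52 m²·K/W

U_eff = 0.9146/2.71 + 0.0854/1.44 = 0.3375 + 0.05931 = 0.3968
R_eff = 1/U_eff = 2.52 m²·K/W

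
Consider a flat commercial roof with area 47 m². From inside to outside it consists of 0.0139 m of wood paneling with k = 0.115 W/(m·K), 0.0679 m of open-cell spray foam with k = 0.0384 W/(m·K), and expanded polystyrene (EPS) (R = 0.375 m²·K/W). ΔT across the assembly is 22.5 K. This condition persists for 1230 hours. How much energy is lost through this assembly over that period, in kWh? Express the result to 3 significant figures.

575 kWh

0.0139/0.115 = 0.1209
0.0679/0.0384 = 1.768
R_total = 0.1209 + 1.768 + 0.375 = 2.264 m²·K/W
Q = 47 × 22.5 / 2.264 = 467.1 W
E = 467.1 W × 1230 h / 1000 = 574.5 kWh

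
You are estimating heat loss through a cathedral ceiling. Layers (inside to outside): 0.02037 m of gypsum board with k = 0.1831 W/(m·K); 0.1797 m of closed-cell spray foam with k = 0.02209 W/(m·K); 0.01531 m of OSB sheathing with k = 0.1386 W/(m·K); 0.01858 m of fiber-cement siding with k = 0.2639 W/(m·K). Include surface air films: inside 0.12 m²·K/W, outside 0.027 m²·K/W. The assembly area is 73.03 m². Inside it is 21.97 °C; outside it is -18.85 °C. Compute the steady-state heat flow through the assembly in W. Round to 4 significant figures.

347.7 W

0.02037/0.1831 = 0.11125
0.1797/0.02209 = 8.1349
0.01531/0.1386 = 0.11046
0.01858/0.2639 = 0.070405
R_total = 0.12 + 0.11125 + 8.1349 + 0.11046 + 0.070405 + 0.027 = 8.574 m²·K/W
Q = A·ΔT/R = 73.03 × (21.97 − (-18.85)) / 8.574 = 347.69 W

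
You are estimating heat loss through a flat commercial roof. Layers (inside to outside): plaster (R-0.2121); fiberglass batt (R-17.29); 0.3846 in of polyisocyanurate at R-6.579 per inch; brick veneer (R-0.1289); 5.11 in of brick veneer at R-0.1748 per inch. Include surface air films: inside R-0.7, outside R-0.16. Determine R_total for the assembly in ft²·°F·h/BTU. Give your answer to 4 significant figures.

0.3846 × 6.579 = 2.5303
5.11 × 0.1748 = 0.89323
R_total = 0.7 + 0.2121 + 17.29 + 2.5303 + 0.1289 + 0.89323 + 0.16 = 21.915 ft²·°F·h/BTU

21.91 ft²·°F·h/BTU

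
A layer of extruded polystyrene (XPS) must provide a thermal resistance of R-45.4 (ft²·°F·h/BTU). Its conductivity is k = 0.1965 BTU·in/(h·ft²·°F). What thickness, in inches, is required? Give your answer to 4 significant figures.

8.921 in

L = R × k = 45.4 × 0.1965 = 8.9211 in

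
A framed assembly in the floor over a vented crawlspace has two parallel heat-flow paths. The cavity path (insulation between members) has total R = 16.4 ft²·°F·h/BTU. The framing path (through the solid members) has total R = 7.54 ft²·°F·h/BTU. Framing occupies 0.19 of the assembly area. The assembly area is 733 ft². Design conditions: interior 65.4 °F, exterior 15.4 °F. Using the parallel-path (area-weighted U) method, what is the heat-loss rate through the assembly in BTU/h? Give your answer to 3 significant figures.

U_eff = 0.81/16.4 + 0.19/7.54 = 0.04939 + 0.0252 = 0.07459
R_eff = 1/U_eff = 13.41 ft²·°F·h/BTU
Q = 733 × (65.4 − 15.4) / 13.41 = 2734 BTU/h

2730 BTU/h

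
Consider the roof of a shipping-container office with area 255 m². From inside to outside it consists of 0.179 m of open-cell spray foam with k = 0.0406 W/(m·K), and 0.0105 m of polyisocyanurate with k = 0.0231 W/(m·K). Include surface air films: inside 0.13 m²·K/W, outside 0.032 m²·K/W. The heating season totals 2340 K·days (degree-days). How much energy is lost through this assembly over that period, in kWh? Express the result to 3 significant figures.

2850 kWh

0.179/0.0406 = 4.409
0.0105/0.0231 = 0.4545
R_total = 0.13 + 4.409 + 0.4545 + 0.032 = 5.025 m²·K/W
E = A × HDD × 24 / R / 1000 = 255 × 2340 × 24 / 5.025 / 1000 = 2850 kWh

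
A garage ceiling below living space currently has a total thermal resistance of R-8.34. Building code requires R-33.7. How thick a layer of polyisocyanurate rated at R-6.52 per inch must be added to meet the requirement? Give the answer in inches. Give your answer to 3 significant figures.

ΔR = 33.7 − 8.34 = 25.36 ft²·°F·h/BTU
L = ΔR / (R/in) = 25.36/6.52 = 3.89 in

3.89 in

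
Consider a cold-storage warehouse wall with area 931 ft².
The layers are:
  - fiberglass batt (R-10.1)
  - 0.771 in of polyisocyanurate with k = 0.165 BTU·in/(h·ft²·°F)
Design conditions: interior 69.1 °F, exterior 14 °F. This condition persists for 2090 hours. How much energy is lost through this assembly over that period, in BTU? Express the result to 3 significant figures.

0.771/0.165 = 4.673
R_total = 10.1 + 4.673 = 14.77 ft²·°F·h/BTU
Q = 931 × (69.1 − 14) / 14.77 = 3472 BTU/h
E = 3472 × 2090 = 7257000 BTU

7260000 BTU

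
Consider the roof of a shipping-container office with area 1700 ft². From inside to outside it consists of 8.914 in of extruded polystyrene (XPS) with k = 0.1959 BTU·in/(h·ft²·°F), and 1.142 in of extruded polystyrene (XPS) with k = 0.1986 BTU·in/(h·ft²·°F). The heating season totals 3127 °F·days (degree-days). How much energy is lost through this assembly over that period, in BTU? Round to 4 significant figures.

8.914/0.1959 = 45.503
1.142/0.1986 = 5.7503
R_total = 45.503 + 5.7503 = 51.253 ft²·°F·h/BTU
E = A × HDD × 24 / R = 1700 × 3127 × 24 / 51.253 = 2489200 BTU

2489000 BTU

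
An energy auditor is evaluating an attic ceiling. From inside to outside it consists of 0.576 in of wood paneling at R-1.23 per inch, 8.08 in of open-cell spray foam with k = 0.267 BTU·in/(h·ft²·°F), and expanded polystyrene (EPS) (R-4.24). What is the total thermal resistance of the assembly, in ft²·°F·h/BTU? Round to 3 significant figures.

35.2 ft²·°F·h/BTU

0.576 × 1.23 = 0.7085
8.08/0.267 = 30.26
R_total = 0.7085 + 30.26 + 4.24 = 35.21 ft²·°F·h/BTU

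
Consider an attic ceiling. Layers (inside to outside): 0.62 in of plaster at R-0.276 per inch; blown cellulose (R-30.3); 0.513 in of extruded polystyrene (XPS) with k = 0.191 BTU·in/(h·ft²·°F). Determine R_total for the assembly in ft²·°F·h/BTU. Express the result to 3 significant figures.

0.62 × 0.276 = 0.1711
0.513/0.191 = 2.686
R_total = 0.1711 + 30.3 + 2.686 = 33.16 ft²·°F·h/BTU

33.2 ft²·°F·h/BTU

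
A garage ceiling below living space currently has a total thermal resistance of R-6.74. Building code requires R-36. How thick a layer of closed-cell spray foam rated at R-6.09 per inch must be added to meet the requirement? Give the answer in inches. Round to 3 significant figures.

ΔR = 36 − 6.74 = 29.26 ft²·°F·h/BTU
L = ΔR / (R/in) = 29.26/6.09 = 4.805 in

4.80 in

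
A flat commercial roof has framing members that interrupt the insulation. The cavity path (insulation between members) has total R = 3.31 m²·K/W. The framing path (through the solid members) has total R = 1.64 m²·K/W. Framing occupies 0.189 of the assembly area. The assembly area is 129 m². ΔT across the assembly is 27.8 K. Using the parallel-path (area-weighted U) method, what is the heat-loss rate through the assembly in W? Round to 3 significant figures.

U_eff = 0.811/3.31 + 0.189/1.64 = 0.245 + 0.1152 = 0.3603
R_eff = 1/U_eff = 2.776 m²·K/W
Q = 129 × 27.8 / 2.776 = 1292 W

1290 W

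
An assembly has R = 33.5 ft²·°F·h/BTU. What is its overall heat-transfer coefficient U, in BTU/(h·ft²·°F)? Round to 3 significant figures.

0.0299 BTU/(h·ft²·°F)

U = 1/R = 1/33.5 = 0.02985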